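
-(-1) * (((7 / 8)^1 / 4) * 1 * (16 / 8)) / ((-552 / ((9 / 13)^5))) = -137781 / 1093086592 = -0.00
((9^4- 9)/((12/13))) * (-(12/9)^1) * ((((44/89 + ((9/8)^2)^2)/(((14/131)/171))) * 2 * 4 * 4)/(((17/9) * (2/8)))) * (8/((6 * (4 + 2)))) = -478008383.78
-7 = -7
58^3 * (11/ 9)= 2146232/ 9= 238470.22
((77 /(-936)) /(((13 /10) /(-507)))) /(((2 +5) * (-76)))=-55 /912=-0.06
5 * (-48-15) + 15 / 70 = -4407 / 14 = -314.79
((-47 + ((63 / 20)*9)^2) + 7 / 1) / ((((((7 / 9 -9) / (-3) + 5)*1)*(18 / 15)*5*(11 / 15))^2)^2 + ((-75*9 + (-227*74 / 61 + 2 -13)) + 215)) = 247582803964725 / 435998241847298416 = 0.00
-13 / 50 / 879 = -13 / 43950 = -0.00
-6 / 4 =-3 / 2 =-1.50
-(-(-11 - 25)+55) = -91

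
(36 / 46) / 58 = 9 / 667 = 0.01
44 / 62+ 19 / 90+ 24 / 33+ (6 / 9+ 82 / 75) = 522967 / 153450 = 3.41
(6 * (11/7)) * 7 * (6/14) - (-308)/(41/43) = 100826/287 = 351.31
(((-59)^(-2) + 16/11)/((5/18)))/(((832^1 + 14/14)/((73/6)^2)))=296862603/318964030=0.93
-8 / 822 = -4 / 411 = -0.01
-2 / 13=-0.15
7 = 7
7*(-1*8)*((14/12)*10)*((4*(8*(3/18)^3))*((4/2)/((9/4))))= -62720/729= -86.04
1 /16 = 0.06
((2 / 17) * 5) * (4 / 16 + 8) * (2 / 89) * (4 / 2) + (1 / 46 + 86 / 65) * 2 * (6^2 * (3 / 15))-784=-8645302622 / 11309675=-764.42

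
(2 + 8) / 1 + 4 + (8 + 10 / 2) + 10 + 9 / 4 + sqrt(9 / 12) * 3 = 41.85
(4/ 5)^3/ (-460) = -16/ 14375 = -0.00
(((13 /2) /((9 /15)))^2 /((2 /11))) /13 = 3575 /72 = 49.65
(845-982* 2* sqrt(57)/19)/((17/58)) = 49010/17-113912* sqrt(57)/323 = 220.35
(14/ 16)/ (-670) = -7/ 5360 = -0.00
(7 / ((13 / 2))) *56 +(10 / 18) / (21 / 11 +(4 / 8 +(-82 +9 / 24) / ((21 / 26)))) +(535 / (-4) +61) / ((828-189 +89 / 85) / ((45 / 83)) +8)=3894293709259883 / 64645396950576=60.24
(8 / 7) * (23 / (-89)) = -184 / 623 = -0.30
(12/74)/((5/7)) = 42/185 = 0.23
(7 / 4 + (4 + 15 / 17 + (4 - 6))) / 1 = 315 / 68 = 4.63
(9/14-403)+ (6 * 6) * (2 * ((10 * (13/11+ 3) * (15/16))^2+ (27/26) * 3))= 1216557935/11011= 110485.69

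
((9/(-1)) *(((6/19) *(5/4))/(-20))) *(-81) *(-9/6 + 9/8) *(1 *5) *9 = 295245/1216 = 242.80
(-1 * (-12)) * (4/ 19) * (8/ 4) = 96/ 19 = 5.05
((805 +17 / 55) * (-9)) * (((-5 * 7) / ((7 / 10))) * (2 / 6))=1328760 / 11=120796.36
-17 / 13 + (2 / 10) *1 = -72 / 65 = -1.11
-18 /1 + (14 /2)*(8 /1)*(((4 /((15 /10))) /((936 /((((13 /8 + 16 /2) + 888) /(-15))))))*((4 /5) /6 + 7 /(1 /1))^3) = -61899085231 /17769375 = -3483.47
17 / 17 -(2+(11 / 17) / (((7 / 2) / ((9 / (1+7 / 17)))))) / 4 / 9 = 919 / 1008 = 0.91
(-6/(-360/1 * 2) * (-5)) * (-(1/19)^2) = 1/8664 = 0.00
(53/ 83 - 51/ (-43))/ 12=1628/ 10707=0.15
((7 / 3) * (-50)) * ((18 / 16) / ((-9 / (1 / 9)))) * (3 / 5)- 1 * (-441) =15911 / 36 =441.97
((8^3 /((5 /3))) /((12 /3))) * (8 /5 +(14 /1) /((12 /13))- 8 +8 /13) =234176 /325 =720.54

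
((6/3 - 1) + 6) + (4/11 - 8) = -7/11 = -0.64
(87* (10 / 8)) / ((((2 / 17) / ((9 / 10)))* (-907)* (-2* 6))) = 4437 / 58048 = 0.08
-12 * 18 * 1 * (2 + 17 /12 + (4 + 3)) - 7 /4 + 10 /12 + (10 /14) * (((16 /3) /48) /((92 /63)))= -310619 /138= -2250.86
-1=-1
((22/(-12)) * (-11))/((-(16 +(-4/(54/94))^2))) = -29403/94016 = -0.31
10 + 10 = 20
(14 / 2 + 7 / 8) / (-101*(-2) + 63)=63 / 2120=0.03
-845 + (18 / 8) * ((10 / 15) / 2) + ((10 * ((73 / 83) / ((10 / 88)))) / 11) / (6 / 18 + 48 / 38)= -839.84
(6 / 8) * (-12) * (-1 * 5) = 45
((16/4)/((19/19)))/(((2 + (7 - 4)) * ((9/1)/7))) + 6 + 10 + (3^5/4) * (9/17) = 48.78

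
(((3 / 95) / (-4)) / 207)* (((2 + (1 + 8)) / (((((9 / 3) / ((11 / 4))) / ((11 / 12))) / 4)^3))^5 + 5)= -2810243684807530154659817570142903731 / 5796558175077628644132126720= -484812469.73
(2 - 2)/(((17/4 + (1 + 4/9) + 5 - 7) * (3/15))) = 0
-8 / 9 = -0.89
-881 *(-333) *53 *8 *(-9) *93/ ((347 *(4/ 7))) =-182200475142/ 347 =-525073415.39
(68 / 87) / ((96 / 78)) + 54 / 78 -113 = -505207 / 4524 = -111.67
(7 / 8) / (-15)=-7 / 120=-0.06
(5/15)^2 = 1/9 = 0.11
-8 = -8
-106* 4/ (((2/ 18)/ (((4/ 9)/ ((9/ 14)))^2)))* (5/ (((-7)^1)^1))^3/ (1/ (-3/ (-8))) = 424000/ 1701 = 249.27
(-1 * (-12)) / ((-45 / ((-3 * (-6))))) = -24 / 5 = -4.80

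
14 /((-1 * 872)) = -0.02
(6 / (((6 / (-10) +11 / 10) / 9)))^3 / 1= 1259712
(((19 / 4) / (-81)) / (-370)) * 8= 19 / 14985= 0.00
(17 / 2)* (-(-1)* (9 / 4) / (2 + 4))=51 / 16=3.19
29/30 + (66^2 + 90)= 133409/30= 4446.97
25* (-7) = -175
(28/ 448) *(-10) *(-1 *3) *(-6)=-45/ 4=-11.25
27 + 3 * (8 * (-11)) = -237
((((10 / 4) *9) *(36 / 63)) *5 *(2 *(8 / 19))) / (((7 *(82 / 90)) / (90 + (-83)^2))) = 323028000 / 5453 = 59238.58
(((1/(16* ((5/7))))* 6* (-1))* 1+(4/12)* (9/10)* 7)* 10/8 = 63/32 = 1.97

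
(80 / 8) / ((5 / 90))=180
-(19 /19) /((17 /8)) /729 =-0.00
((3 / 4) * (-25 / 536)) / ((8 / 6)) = -225 / 8576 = -0.03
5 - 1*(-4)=9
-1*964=-964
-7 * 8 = -56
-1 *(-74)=74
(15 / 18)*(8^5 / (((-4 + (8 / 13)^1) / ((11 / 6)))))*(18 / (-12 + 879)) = -266240 / 867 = -307.08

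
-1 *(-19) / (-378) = -19 / 378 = -0.05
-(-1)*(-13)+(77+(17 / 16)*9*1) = 1177 / 16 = 73.56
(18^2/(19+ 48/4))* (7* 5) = 11340/31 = 365.81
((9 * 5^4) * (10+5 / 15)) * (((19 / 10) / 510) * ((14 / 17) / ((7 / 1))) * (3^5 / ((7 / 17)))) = 3578175 / 238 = 15034.35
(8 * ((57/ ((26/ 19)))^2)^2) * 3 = 4127005818963/ 57122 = 72248972.71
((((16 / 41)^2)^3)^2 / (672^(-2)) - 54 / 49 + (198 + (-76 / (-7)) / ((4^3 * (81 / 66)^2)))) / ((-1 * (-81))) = 2.50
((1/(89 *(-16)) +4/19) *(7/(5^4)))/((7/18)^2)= 65691/4227500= 0.02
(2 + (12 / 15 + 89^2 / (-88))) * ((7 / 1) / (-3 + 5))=-268611 / 880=-305.24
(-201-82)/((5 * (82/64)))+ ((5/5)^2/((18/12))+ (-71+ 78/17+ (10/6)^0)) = -1138766/10455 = -108.92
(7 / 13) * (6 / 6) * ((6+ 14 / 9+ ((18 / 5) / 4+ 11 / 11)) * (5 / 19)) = 5957 / 4446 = 1.34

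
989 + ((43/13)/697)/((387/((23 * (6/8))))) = 107535971/108732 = 989.00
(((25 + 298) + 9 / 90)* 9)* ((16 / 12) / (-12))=-3231 / 10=-323.10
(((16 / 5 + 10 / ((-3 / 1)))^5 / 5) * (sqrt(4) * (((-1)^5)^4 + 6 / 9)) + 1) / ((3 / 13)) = 29614793 / 6834375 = 4.33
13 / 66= 0.20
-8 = -8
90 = 90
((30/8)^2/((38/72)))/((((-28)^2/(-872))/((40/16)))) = -1103625/14896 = -74.09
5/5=1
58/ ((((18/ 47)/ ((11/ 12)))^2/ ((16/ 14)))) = 7751381/ 20412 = 379.75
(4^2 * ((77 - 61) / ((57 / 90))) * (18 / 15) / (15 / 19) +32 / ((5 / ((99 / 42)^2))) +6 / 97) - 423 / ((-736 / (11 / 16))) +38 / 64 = 651.01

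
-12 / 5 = -2.40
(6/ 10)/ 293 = 3/ 1465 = 0.00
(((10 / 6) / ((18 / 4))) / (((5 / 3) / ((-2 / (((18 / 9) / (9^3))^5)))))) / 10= -22876792454961 / 80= -285959905687.01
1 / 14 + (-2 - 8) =-139 / 14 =-9.93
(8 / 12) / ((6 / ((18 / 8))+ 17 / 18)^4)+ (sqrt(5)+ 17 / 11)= 304230449 / 196356875+ sqrt(5)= 3.79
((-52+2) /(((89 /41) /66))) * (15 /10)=-2280.34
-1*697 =-697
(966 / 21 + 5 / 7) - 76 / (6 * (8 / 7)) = 2993 / 84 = 35.63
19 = 19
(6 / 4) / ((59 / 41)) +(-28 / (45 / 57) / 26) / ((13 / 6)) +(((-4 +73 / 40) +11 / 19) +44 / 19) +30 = 235921021 / 7577960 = 31.13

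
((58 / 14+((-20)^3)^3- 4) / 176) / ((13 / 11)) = -3583999999999 / 1456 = -2461538461.54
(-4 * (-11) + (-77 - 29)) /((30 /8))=-248 /15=-16.53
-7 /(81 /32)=-224 /81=-2.77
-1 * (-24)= 24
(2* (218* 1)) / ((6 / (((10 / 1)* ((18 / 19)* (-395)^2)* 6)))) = 12244842000 / 19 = 644465368.42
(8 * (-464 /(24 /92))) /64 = -667 /3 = -222.33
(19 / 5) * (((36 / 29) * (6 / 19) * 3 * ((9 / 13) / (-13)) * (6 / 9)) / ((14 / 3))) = -5832 / 171535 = -0.03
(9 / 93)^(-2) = 961 / 9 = 106.78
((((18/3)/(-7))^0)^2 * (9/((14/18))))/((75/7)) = 27/25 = 1.08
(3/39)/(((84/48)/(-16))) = -64/91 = -0.70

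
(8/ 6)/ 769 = 4/ 2307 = 0.00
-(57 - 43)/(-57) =14/57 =0.25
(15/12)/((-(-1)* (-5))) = -0.25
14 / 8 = 7 / 4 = 1.75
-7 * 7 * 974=-47726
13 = 13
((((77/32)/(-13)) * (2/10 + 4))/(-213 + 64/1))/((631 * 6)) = 539/391119040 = 0.00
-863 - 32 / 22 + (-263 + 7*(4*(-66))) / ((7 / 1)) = -89784 / 77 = -1166.03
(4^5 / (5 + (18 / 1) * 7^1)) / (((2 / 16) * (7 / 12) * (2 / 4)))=196608 / 917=214.40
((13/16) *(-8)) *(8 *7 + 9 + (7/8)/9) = -60931/144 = -423.13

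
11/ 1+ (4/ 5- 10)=9/ 5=1.80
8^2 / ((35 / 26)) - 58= -10.46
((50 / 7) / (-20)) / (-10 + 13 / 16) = 0.04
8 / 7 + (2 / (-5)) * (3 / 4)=59 / 70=0.84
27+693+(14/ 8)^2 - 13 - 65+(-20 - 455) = 2721/ 16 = 170.06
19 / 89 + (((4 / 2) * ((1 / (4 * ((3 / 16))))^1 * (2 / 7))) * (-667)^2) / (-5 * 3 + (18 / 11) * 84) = 6969278749 / 2517543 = 2768.29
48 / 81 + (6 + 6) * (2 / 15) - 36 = -4564 / 135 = -33.81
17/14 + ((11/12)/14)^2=34393/28224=1.22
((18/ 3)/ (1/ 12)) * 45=3240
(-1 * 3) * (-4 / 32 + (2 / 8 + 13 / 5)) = -327 / 40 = -8.18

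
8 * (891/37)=192.65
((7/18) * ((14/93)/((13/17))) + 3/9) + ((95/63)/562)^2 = 207077280355/505194688908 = 0.41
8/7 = 1.14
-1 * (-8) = 8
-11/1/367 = -11/367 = -0.03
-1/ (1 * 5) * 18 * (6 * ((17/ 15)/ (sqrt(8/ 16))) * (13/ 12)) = -663 * sqrt(2)/ 25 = -37.50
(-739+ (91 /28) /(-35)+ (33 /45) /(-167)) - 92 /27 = -468713489 /631260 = -742.50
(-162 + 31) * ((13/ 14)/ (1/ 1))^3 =-287807/ 2744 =-104.89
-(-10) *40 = 400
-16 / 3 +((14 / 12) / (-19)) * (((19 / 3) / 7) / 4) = -5.35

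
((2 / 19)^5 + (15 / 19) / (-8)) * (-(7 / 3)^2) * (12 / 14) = 13681913 / 29713188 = 0.46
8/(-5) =-8/5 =-1.60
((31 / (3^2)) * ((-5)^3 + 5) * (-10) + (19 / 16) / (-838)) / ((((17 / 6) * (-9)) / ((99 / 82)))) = -1828850573 / 9345376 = -195.70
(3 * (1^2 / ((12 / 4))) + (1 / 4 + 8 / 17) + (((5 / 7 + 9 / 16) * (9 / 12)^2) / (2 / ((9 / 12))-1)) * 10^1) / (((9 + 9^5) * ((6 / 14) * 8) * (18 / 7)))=71435 / 6168489984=0.00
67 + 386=453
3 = 3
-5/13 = -0.38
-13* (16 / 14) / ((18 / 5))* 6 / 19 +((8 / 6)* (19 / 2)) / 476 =-5773 / 4522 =-1.28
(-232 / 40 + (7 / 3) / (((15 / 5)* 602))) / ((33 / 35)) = -157087 / 25542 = -6.15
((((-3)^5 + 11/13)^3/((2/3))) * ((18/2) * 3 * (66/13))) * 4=-333551671352064/28561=-11678571175.80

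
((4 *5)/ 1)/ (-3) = -20/ 3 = -6.67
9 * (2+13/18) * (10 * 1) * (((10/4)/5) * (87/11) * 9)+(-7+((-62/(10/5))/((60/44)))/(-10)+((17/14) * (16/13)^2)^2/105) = 23478563168293/2694016325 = 8715.08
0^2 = 0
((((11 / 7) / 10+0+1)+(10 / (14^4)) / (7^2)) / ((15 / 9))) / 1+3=86925879 / 23529800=3.69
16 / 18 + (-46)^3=-876016 / 9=-97335.11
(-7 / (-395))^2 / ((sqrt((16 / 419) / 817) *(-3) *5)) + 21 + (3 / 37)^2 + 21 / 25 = 747699 / 34225 - 49 *sqrt(342323) / 9361500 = 21.84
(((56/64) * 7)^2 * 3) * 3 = 21609/64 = 337.64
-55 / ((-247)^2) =-55 / 61009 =-0.00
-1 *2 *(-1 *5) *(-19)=-190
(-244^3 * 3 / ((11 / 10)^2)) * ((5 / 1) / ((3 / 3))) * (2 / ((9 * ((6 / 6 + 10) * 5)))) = -2905356800 / 3993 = -727612.52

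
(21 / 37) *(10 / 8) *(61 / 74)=6405 / 10952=0.58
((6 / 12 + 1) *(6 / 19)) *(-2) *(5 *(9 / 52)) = -405 / 494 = -0.82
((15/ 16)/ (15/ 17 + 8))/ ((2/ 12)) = 765/ 1208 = 0.63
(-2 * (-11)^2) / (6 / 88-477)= 10648 / 20985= 0.51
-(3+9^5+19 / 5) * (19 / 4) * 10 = -5610301 / 2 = -2805150.50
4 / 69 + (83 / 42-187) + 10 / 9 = -183.85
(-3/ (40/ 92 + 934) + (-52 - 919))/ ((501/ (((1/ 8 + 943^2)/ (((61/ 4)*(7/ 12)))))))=-16495611581377/ 85142946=-193740.20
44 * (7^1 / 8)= 77 / 2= 38.50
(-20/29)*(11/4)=-55/29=-1.90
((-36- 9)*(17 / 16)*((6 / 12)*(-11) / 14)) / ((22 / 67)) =51255 / 896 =57.20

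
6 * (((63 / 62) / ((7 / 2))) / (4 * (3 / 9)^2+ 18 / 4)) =972 / 2759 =0.35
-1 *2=-2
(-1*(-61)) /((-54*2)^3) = -61 /1259712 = -0.00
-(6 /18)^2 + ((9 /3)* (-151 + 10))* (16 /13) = -60925 /117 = -520.73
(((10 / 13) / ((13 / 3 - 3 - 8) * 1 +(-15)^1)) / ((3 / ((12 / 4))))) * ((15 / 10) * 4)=-36 / 169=-0.21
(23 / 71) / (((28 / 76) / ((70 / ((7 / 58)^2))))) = 14700680 / 3479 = 4225.55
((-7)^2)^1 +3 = 52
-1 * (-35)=35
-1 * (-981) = 981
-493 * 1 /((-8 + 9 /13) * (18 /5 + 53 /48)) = 307632 /21451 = 14.34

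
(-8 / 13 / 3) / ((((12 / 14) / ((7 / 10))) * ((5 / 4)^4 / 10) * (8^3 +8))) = -6272 / 4753125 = -0.00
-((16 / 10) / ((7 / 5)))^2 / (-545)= 64 / 26705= 0.00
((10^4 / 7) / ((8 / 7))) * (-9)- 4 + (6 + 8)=-11240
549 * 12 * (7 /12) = 3843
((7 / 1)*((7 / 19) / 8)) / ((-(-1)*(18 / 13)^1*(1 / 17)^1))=10829 / 2736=3.96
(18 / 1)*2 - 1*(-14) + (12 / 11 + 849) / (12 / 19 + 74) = 957569 / 15598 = 61.39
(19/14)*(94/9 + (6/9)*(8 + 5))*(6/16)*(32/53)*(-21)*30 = -196080/53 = -3699.62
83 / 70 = 1.19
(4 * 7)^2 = 784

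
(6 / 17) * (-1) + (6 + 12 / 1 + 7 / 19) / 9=4907 / 2907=1.69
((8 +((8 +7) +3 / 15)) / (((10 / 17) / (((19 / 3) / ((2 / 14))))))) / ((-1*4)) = -65569 / 150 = -437.13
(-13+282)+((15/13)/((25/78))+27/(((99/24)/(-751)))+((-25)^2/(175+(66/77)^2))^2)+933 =-15078733264317/4078212655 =-3697.39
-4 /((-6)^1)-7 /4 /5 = 19 /60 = 0.32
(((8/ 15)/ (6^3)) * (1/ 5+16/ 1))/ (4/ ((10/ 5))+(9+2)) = 1/ 325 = 0.00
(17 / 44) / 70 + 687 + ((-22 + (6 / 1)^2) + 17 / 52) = 701.33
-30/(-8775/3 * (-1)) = -2/195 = -0.01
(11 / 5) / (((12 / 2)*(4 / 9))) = 33 / 40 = 0.82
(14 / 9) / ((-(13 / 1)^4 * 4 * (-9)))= 0.00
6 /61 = 0.10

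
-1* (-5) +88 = 93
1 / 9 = 0.11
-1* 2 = -2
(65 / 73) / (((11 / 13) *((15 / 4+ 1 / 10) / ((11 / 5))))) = 3380 / 5621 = 0.60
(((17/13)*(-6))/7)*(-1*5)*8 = 4080/91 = 44.84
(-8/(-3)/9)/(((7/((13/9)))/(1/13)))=8/1701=0.00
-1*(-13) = 13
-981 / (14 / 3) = -2943 / 14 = -210.21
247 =247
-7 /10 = -0.70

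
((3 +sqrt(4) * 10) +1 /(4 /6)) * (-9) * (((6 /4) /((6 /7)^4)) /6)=-102.13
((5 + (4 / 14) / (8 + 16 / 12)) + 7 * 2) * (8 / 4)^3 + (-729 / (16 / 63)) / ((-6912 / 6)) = 15528127 / 100352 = 154.74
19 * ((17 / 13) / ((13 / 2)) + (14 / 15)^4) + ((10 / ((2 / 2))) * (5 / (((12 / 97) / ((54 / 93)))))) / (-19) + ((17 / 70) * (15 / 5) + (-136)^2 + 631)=19133.62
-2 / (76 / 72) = -36 / 19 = -1.89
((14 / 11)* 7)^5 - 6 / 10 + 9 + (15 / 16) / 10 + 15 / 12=1446524353389 / 25768160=56136.11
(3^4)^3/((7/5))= 2657205/7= 379600.71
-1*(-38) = 38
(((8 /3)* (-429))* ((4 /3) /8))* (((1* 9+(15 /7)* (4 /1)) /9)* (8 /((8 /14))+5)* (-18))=891176 /7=127310.86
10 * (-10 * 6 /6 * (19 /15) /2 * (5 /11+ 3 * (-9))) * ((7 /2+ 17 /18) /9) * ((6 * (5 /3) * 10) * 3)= 221920000 /891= 249068.46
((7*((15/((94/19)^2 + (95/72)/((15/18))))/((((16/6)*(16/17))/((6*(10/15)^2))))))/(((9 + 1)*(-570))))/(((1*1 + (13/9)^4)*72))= -290871/149268995840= -0.00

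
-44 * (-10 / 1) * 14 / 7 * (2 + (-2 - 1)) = -880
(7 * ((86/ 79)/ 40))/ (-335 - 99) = -43/ 97960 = -0.00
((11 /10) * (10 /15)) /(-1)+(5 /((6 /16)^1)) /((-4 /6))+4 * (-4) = -551 /15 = -36.73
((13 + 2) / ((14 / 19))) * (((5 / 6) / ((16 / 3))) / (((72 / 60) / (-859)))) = -2040125 / 896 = -2276.93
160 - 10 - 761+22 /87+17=-51656 /87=-593.75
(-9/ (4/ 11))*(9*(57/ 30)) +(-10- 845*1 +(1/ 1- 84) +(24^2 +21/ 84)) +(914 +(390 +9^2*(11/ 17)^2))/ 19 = -156945629/ 219640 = -714.56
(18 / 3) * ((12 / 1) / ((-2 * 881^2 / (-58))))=0.00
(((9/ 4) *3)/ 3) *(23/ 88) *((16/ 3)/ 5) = 69/ 110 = 0.63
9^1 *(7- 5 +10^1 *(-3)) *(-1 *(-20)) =-5040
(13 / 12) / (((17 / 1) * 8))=13 / 1632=0.01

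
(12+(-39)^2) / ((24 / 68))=8687 / 2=4343.50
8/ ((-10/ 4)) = -16/ 5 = -3.20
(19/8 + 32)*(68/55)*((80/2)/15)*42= 4760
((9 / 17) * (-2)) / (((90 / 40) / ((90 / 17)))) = -720 / 289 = -2.49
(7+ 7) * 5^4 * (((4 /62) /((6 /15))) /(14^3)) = 3125 /6076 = 0.51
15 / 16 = 0.94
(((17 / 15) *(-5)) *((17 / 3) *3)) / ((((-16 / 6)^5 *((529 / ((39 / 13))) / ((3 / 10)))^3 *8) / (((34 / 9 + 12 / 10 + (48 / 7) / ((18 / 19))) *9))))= 8208342441 / 169779400376320000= 0.00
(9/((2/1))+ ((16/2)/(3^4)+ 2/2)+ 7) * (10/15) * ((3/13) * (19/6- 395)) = -369107/486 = -759.48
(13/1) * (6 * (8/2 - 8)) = -312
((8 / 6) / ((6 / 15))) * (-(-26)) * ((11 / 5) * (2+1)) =572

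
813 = 813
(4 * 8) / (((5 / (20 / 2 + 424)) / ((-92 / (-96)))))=2661.87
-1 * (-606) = 606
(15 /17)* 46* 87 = 60030 /17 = 3531.18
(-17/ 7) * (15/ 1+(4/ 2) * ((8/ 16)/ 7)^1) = -1802/ 49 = -36.78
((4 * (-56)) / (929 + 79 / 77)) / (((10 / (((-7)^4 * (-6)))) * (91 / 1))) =4437048 / 1163695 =3.81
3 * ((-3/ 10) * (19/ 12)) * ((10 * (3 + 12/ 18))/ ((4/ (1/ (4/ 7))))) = -1463/ 64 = -22.86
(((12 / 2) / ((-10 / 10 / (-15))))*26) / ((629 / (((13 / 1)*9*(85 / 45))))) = 30420 / 37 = 822.16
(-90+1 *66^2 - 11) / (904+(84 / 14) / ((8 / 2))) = 8510 / 1811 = 4.70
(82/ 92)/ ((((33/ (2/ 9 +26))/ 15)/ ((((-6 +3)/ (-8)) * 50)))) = 302375/ 1518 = 199.19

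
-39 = -39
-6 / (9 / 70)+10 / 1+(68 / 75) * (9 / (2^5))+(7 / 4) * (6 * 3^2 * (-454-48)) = -28485247 / 600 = -47475.41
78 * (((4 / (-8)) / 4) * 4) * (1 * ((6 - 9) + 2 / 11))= 1209 / 11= 109.91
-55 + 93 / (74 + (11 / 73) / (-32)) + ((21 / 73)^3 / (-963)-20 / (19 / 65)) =-122.16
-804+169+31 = -604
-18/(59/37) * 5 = -3330/59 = -56.44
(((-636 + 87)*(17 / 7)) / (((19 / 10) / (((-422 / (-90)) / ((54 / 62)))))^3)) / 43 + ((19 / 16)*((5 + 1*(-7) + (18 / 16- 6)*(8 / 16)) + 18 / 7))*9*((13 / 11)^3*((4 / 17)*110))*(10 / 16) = -195055411907208951727 / 157574225671720704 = -1237.86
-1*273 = -273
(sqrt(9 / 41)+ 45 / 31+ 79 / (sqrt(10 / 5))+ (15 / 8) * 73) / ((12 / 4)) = 64.89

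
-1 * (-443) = 443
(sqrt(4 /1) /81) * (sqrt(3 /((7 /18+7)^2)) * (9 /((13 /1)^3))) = 4 * sqrt(3) /292201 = 0.00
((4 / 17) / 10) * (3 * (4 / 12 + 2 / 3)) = 6 / 85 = 0.07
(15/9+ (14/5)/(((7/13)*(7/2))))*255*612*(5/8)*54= 116225685/7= 16603669.29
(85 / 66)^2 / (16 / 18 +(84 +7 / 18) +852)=7225 / 4082782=0.00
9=9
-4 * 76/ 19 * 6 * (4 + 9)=-1248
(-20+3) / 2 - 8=-33 / 2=-16.50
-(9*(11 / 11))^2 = -81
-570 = -570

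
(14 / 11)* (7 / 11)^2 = 686 / 1331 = 0.52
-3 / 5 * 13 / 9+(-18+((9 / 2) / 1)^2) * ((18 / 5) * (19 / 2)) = 913 / 12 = 76.08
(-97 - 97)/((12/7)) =-679/6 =-113.17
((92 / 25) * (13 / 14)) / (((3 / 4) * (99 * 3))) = 2392 / 155925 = 0.02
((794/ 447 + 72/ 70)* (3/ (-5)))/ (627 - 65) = -0.00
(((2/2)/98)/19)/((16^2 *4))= 0.00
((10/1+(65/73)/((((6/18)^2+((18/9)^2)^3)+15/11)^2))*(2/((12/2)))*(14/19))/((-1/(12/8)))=-30672553585/8325234484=-3.68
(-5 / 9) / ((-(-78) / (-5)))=0.04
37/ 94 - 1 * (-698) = 65649/ 94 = 698.39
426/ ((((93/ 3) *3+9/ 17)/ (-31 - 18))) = -59143/ 265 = -223.18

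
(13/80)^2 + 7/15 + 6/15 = 0.89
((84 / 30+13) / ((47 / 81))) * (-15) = -19197 / 47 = -408.45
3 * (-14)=-42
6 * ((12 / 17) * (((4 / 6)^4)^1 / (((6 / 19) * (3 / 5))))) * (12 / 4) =6080 / 459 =13.25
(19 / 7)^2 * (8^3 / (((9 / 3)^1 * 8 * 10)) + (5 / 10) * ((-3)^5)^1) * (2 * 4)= -5170964 / 735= -7035.33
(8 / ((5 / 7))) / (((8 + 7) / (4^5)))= 57344 / 75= 764.59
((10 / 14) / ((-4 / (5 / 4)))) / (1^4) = -25 / 112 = -0.22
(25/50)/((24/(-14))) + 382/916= 689/5496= 0.13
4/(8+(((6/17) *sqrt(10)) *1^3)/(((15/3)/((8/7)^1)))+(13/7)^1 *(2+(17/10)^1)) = 28079240/104363883- 152320 *sqrt(10)/104363883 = 0.26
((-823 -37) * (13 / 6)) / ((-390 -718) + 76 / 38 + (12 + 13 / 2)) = 2236 / 1305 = 1.71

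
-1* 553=-553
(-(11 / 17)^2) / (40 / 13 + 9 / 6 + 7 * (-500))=3146 / 26264609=0.00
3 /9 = 1 /3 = 0.33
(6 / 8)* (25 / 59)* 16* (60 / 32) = 1125 / 118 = 9.53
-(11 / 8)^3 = -1331 / 512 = -2.60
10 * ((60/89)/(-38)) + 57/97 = 67287/164027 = 0.41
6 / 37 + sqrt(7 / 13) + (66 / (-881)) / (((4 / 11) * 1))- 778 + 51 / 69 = -1165538895 / 1499462 + sqrt(91) / 13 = -776.57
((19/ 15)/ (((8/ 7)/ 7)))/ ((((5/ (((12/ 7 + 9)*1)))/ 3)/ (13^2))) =67431/ 8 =8428.88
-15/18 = -5/6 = -0.83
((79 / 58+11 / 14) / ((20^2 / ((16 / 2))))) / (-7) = -218 / 35525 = -0.01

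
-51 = -51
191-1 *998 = -807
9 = 9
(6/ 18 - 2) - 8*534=-12821/ 3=-4273.67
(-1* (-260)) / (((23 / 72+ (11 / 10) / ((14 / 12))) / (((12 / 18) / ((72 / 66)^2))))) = 1101100 / 9543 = 115.38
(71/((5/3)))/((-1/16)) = -3408/5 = -681.60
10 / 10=1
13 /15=0.87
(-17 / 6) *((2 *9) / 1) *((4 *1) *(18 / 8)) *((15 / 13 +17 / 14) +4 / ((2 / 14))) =-2536893 / 182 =-13938.97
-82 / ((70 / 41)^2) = -68921 / 2450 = -28.13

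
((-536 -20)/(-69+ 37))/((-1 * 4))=-139/32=-4.34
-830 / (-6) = 415 / 3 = 138.33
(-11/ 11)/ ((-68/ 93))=93/ 68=1.37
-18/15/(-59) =6/295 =0.02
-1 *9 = -9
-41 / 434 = -0.09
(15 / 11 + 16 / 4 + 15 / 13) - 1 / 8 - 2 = 5025 / 1144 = 4.39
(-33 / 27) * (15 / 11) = -5 / 3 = -1.67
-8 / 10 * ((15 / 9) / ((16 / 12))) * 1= -1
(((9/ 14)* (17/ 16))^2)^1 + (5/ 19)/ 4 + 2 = 2414179/ 953344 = 2.53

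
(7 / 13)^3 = 343 / 2197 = 0.16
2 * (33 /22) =3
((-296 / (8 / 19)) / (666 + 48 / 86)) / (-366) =0.00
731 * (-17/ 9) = -1380.78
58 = 58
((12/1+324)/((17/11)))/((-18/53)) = -32648/51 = -640.16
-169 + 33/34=-5713/34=-168.03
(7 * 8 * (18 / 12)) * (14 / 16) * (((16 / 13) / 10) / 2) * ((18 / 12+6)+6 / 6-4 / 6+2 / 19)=35.91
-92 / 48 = -23 / 12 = -1.92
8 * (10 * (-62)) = -4960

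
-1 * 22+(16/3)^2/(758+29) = -155570/7083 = -21.96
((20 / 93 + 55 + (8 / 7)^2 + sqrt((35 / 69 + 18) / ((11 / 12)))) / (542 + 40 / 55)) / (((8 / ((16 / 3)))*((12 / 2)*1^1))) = sqrt(323081) / 617895 + 2833237 / 244847610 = 0.01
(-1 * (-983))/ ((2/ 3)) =2949/ 2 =1474.50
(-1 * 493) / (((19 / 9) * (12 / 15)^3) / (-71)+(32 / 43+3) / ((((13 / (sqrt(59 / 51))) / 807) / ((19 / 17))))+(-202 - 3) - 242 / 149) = -18829365547861580716265625 * sqrt(3009) / 265194491712937267677298208 - 763882711077049268004012375 / 265194491712937267677298208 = -6.78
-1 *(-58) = 58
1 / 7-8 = -55 / 7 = -7.86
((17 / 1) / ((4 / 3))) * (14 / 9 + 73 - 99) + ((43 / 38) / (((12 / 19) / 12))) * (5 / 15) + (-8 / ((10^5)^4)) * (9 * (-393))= -3806249999999999996463 / 12500000000000000000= -304.50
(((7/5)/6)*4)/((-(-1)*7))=0.13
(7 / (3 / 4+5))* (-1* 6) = -168 / 23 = -7.30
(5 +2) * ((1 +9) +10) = 140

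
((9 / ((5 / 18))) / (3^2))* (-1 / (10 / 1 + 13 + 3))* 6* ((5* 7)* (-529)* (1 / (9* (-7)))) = -3174 / 13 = -244.15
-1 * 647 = -647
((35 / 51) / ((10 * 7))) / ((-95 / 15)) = -1 / 646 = -0.00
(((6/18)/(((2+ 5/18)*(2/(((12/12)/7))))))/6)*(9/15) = 3/2870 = 0.00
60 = 60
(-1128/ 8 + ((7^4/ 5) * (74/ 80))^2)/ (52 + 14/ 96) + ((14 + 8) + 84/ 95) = 452243997433/ 118892500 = 3803.81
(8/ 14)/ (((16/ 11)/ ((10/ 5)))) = 11/ 14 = 0.79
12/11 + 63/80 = 1653/880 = 1.88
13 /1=13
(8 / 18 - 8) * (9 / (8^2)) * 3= -51 / 16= -3.19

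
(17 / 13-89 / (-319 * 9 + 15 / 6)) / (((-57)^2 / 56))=1863736 / 80771223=0.02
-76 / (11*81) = -0.09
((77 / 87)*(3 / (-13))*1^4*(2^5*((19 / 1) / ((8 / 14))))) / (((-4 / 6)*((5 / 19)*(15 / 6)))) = 4669896 / 9425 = 495.48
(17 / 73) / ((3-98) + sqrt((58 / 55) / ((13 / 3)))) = -1154725 / 471047173-17*sqrt(124410) / 471047173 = -0.00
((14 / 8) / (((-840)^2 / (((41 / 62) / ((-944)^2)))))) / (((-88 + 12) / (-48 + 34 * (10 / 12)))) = 41 / 86087290060800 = 0.00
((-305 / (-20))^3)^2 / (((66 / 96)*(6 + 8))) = 51520374361 / 39424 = 1306827.68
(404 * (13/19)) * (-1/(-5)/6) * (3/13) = 2.13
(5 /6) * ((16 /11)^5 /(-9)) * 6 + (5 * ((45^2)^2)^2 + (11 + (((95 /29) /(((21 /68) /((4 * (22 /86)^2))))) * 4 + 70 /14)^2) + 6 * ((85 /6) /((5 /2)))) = 5722959772428602909574149280275 /68069189369219577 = 84075626953425.81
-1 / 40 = -0.02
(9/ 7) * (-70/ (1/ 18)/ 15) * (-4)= 432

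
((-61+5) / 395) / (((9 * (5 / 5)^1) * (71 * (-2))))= 0.00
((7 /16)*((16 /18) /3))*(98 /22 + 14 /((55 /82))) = 9751 /2970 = 3.28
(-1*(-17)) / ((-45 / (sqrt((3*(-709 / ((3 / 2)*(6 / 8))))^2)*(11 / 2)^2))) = -2916826 / 135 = -21606.12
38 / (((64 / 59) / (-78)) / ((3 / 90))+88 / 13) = 14573 / 2436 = 5.98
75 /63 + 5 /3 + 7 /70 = 207 /70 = 2.96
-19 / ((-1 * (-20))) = -19 / 20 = -0.95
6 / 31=0.19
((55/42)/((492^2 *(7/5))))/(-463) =-275/32950235808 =-0.00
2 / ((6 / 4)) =4 / 3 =1.33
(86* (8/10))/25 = 344/125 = 2.75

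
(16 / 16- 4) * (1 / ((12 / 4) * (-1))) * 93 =93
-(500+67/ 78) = -39067/ 78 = -500.86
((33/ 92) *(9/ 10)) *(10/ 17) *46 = 297/ 34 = 8.74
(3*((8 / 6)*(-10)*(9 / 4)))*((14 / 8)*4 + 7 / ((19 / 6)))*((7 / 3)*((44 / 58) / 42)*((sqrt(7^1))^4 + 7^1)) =-1078000 / 551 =-1956.44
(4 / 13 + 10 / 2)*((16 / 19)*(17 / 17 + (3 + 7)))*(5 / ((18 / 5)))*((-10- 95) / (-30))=177100 / 741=239.00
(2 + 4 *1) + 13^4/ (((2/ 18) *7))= 257091/ 7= 36727.29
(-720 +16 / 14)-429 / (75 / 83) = -208883 / 175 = -1193.62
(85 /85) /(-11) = -1 /11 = -0.09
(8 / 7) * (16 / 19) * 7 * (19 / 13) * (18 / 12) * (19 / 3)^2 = 23104 / 39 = 592.41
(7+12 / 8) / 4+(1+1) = 33 / 8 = 4.12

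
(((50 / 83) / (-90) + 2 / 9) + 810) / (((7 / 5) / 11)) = 33287705 / 5229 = 6365.98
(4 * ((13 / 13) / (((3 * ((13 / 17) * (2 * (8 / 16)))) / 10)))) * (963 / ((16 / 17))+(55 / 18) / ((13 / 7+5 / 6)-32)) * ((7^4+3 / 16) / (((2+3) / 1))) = 39482554367989 / 4608864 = 8566656.42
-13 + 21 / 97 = -1240 / 97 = -12.78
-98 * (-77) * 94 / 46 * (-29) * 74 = -761104652 / 23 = -33091506.61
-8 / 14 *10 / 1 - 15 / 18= -275 / 42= -6.55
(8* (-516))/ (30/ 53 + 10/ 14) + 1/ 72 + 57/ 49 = -5401116989/ 1675800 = -3223.01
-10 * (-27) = 270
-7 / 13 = -0.54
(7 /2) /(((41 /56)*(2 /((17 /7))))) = 238 /41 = 5.80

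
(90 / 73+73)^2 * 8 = 234924488 / 5329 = 44084.16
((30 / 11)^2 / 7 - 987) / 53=-835089 / 44891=-18.60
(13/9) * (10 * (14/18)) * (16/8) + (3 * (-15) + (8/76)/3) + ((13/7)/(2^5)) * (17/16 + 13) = -119580089/5515776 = -21.68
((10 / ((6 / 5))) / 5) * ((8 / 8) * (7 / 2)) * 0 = 0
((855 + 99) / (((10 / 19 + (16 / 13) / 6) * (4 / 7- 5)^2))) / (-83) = -17319393 / 21615773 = -0.80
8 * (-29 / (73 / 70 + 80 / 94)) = -763280 / 6231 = -122.50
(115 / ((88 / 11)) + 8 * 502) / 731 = 32243 / 5848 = 5.51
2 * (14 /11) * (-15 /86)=-210 /473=-0.44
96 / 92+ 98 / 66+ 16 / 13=37091 / 9867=3.76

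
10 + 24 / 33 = 118 / 11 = 10.73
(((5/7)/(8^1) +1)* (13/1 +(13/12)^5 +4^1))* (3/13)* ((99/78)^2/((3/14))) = 33963206497/971882496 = 34.95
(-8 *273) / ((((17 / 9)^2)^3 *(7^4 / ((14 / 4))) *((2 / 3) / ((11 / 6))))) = -0.19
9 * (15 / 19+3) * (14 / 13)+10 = 11542 / 247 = 46.73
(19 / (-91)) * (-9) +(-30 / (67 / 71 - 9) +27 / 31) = 401781 / 62062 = 6.47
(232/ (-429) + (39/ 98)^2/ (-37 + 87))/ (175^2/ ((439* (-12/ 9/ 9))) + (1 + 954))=-48620958149/ 43781640152250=-0.00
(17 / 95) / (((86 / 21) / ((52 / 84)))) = 221 / 8170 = 0.03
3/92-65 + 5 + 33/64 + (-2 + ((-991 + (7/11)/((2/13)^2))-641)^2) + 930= 459040636363/178112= 2577258.33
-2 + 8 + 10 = 16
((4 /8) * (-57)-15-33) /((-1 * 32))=153 /64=2.39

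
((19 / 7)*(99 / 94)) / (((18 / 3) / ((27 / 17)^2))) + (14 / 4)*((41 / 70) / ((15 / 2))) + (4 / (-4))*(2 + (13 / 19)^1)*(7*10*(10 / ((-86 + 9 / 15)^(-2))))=-7426751731752127 / 541961700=-13703462.31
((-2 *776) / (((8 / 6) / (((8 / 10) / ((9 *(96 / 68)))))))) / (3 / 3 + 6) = -3298 / 315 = -10.47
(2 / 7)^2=0.08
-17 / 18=-0.94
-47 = -47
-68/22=-34/11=-3.09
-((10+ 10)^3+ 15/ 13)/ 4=-104015/ 52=-2000.29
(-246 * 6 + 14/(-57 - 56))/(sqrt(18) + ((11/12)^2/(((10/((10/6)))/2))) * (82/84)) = 15014245675968/666821331151 - 164736025122816 * sqrt(2)/666821331151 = -326.86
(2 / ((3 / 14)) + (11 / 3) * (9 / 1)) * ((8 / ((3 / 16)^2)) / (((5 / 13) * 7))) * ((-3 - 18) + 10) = -37193728 / 945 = -39358.44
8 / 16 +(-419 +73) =-691 / 2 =-345.50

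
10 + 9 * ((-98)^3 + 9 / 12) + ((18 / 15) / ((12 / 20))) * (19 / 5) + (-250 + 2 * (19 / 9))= -1524770897 / 180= -8470949.43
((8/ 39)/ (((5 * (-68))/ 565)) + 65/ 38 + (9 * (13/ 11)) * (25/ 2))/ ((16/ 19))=18612901/ 116688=159.51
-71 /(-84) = 71 /84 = 0.85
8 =8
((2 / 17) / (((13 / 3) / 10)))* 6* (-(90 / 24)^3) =-151875 / 1768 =-85.90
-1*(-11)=11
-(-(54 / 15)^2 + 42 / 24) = 11.21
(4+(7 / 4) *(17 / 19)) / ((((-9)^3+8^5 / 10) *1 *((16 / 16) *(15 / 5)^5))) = 235 / 26140428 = 0.00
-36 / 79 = -0.46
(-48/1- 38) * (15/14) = -645/7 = -92.14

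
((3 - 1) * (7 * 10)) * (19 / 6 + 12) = 6370 / 3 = 2123.33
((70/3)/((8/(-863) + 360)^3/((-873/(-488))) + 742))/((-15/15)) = -6546262564695/7316586693036162613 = -0.00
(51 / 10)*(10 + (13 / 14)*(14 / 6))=1241 / 20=62.05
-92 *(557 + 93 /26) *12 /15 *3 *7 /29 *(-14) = 157689840 /377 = 418275.44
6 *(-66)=-396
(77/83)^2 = 5929/6889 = 0.86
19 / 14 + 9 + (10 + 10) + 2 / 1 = 453 / 14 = 32.36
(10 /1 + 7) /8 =17 /8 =2.12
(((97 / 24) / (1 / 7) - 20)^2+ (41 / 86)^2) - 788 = -765774599 / 1065024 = -719.02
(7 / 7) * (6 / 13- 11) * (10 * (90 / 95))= -24660 / 247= -99.84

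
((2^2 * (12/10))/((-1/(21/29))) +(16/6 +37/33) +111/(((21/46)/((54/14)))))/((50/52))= 5719039222/5861625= 975.67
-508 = -508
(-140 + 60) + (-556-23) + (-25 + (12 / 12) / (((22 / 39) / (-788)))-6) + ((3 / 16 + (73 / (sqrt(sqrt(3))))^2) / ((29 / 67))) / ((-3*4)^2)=-511275295 / 244992 + 357043*sqrt(3) / 12528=-2037.54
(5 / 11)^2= 25 / 121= 0.21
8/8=1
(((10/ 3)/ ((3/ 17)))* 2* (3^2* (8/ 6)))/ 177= 1360/ 531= 2.56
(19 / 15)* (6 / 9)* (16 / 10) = 304 / 225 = 1.35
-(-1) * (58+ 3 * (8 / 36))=58.67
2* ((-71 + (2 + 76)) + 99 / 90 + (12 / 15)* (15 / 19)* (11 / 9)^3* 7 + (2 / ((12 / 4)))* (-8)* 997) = -244754623 / 23085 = -10602.32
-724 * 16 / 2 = -5792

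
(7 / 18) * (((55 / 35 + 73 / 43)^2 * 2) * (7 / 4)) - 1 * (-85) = 184061 / 1849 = 99.55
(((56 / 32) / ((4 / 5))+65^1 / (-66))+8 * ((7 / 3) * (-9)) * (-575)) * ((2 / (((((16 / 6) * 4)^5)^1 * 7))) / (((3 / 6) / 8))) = 3.20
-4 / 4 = -1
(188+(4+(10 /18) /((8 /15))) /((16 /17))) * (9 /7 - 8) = -498529 /384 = -1298.25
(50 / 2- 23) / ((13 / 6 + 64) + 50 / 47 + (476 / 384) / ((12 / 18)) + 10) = 18048 / 713707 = 0.03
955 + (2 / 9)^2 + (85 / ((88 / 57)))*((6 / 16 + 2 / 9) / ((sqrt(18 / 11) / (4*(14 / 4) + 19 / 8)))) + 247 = 9097295*sqrt(22) / 101376 + 97366 / 81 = 1622.96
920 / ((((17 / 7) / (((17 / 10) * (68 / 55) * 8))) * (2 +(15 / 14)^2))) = 68665856 / 33935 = 2023.45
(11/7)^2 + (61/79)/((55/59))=702096/212905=3.30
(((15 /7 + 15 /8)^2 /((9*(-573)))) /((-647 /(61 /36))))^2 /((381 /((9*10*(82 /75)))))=11918828125 /686647155957377384448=0.00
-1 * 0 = 0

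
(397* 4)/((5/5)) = 1588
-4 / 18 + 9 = 79 / 9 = 8.78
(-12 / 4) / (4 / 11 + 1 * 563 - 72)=-33 / 5405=-0.01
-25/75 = -1/3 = -0.33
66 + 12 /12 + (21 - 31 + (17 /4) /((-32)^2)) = 233489 /4096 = 57.00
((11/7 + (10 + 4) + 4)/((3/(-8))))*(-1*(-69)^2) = 1739352/7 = 248478.86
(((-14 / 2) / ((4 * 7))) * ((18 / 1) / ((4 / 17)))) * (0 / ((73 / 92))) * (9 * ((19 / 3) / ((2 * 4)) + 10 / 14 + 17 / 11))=0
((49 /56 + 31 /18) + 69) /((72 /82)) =211355 /2592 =81.54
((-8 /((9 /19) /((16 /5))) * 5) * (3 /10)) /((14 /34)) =-20672 /105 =-196.88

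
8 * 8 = 64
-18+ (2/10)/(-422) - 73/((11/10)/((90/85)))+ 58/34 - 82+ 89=-79.56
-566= -566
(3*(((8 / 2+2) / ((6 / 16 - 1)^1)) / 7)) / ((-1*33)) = 48 / 385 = 0.12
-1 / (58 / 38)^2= -361 / 841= -0.43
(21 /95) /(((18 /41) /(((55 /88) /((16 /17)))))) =0.33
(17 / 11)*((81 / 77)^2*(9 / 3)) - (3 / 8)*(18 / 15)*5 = 751473 / 260876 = 2.88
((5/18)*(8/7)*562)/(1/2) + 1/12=89941/252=356.91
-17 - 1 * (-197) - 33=147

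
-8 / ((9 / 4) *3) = -32 / 27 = -1.19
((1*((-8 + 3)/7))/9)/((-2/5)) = 25/126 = 0.20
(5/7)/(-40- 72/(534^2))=-39605/2217894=-0.02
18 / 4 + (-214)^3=-19600679 / 2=-9800339.50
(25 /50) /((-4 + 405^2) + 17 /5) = 5 /1640244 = 0.00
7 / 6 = 1.17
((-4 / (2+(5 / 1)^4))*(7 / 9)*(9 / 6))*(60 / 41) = -280 / 25707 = -0.01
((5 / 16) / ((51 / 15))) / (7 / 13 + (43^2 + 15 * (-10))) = 325 / 6009568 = 0.00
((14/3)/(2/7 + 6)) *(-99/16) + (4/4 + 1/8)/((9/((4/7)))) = -1013/224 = -4.52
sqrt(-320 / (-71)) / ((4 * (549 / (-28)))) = -56 * sqrt(355) / 38979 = -0.03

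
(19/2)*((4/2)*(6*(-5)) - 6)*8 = -5016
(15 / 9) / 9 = 5 / 27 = 0.19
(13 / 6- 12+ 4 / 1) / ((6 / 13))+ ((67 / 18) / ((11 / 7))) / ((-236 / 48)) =-306551 / 23364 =-13.12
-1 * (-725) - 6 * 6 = 689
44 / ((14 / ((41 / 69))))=902 / 483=1.87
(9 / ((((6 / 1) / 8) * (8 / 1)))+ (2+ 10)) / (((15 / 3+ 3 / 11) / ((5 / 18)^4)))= 6875 / 451008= 0.02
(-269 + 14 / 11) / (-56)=2945 / 616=4.78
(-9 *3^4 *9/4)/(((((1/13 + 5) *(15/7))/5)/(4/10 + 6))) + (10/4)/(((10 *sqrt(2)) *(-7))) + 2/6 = -4824.35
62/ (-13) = -62/ 13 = -4.77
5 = 5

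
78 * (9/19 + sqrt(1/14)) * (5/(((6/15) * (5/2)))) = 195 * sqrt(14)/7 + 3510/19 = 288.97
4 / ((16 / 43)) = 43 / 4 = 10.75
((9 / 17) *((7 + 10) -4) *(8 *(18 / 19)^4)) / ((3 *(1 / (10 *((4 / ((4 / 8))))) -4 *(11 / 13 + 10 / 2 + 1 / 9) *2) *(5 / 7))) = -0.43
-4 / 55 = -0.07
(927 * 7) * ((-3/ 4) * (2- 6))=19467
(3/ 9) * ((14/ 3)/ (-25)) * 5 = -0.31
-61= -61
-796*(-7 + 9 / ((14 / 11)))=-398 / 7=-56.86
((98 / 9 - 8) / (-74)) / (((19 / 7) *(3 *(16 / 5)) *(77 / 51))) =-1105 / 1113552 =-0.00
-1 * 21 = -21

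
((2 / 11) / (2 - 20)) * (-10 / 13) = 10 / 1287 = 0.01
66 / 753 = 22 / 251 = 0.09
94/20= 47/10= 4.70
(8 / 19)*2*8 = 128 / 19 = 6.74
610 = 610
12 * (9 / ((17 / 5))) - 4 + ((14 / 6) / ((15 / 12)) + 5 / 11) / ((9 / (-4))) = 674876 / 25245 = 26.73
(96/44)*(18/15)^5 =186624/34375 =5.43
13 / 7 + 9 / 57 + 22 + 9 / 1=4391 / 133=33.02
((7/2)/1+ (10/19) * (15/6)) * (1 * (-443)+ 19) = -2041.89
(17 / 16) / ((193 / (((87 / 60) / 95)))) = 493 / 5867200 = 0.00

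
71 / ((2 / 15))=1065 / 2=532.50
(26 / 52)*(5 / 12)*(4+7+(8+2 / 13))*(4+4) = 415 / 13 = 31.92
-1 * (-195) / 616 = 195 / 616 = 0.32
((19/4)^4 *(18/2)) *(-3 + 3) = 0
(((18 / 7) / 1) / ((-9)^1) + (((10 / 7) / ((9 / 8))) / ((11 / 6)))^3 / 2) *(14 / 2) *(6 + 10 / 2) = -1473826 / 160083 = -9.21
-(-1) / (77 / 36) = 36 / 77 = 0.47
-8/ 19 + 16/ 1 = 296/ 19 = 15.58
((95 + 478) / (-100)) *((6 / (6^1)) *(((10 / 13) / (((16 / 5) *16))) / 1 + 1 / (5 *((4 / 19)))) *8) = -4600617 / 104000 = -44.24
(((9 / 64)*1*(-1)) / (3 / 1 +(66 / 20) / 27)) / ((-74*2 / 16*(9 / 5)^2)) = 125 / 83176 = 0.00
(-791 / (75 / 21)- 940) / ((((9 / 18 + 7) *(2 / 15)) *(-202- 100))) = 29037 / 7550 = 3.85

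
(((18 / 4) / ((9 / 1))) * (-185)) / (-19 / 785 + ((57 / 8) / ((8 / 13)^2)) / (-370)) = 2751142400 / 2232253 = 1232.45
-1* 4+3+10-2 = 7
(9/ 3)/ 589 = 3/ 589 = 0.01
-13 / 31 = -0.42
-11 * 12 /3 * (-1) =44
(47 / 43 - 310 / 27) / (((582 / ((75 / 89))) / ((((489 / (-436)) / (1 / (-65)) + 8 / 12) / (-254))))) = 29014846175 / 6659864863632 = 0.00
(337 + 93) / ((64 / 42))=4515 / 16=282.19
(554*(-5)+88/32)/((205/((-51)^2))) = -28790469/820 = -35110.33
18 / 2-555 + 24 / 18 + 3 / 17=-27769 / 51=-544.49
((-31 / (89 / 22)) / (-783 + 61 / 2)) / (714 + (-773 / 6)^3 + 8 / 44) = -3240864 / 680319003523495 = -0.00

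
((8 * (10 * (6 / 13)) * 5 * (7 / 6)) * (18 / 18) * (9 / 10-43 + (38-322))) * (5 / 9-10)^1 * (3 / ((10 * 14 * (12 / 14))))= 646765 / 39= 16583.72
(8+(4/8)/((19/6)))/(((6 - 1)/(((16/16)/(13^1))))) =31/247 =0.13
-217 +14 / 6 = -644 / 3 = -214.67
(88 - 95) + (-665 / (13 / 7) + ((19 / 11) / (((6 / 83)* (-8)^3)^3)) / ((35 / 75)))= -3531513942972817 / 9673340092416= -365.08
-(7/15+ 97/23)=-1616/345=-4.68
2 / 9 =0.22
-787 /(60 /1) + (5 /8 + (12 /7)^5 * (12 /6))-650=-1276420013 /2016840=-632.88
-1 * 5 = -5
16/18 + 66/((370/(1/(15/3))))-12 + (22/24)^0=-83878/8325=-10.08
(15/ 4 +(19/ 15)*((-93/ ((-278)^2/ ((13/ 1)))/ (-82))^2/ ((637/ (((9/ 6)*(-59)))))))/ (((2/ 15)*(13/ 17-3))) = -3763608247378053873/ 299120760563942912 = -12.58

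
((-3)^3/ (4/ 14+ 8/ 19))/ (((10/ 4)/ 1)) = -3591/ 235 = -15.28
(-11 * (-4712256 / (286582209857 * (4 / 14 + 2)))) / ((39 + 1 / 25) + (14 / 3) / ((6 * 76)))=20409958800 / 10071992098521077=0.00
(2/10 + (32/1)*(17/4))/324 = 227/540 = 0.42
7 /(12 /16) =28 /3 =9.33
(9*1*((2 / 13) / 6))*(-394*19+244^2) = 156150 / 13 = 12011.54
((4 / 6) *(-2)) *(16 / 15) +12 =476 / 45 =10.58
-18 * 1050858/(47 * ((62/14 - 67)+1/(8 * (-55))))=58259567520/9058169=6431.72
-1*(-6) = 6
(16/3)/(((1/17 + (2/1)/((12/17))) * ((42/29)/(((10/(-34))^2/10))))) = 232/21063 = 0.01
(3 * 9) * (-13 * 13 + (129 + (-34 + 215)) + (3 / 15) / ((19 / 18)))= 362151 / 95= 3812.12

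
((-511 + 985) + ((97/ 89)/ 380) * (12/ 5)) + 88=23758841/ 42275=562.01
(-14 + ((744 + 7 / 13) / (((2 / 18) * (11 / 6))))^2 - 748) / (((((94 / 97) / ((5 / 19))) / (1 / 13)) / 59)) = 3908296296718035 / 237392441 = 16463440.37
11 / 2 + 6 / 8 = 25 / 4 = 6.25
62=62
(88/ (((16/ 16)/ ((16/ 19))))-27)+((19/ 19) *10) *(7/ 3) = 4015/ 57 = 70.44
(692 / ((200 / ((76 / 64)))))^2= 10804369 / 640000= 16.88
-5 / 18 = -0.28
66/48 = 11/8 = 1.38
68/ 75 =0.91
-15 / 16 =-0.94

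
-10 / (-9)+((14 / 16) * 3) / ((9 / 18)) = 6.36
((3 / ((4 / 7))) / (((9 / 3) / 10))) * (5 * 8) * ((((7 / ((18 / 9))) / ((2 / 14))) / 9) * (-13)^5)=-6367674950 / 9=-707519438.89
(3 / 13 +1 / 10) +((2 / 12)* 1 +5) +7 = 2437 / 195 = 12.50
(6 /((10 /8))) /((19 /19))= 24 /5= 4.80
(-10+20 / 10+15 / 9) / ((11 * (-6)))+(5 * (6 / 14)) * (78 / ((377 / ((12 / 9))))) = 0.69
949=949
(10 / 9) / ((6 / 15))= 25 / 9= 2.78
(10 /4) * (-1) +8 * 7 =107 /2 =53.50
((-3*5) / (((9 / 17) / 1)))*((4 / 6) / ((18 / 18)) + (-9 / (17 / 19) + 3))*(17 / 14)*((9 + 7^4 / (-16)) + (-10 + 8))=-1510195 / 48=-31462.40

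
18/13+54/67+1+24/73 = 223771/63583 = 3.52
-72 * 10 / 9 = -80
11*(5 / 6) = 55 / 6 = 9.17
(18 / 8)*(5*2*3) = 135 / 2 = 67.50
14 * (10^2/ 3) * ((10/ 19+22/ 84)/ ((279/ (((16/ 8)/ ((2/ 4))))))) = 251600/ 47709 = 5.27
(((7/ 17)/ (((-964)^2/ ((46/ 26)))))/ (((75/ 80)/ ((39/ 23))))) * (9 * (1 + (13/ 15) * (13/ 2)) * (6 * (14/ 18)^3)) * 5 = 477799/ 399887685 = 0.00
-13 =-13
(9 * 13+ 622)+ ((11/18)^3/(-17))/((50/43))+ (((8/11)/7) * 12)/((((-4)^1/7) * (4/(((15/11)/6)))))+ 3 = 444986047207/599821200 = 741.86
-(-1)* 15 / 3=5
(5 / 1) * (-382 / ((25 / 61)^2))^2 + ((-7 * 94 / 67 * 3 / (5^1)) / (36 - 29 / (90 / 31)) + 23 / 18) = 5704200797614222789 / 220566093750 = 25861639.48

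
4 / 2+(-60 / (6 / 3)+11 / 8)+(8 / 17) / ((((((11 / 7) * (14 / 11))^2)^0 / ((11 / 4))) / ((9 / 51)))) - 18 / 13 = -834993 / 30056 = -27.78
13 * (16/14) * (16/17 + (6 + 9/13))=1928/17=113.41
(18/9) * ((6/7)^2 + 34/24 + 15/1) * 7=10085/42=240.12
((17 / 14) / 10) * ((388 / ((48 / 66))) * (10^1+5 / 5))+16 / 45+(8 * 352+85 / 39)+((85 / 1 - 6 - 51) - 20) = 115942181 / 32760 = 3539.14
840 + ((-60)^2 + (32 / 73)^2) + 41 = 23880273 / 5329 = 4481.19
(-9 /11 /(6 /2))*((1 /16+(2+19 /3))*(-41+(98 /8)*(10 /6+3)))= -39091 /1056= -37.02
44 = 44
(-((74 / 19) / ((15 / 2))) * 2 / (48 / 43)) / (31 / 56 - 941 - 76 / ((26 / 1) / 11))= 579124 / 605385315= 0.00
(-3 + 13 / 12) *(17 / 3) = -391 / 36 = -10.86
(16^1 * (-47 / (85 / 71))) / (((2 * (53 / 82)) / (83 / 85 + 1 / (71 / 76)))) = -380867696 / 382925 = -994.63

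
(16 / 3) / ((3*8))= 2 / 9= 0.22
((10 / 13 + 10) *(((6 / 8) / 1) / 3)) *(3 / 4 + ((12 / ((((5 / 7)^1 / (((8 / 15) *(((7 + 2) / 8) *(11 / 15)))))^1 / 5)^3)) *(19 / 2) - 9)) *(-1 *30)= -4360931883 / 16250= -268365.04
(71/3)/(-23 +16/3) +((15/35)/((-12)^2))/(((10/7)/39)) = -10671/8480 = -1.26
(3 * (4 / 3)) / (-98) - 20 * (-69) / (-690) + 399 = 19451 / 49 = 396.96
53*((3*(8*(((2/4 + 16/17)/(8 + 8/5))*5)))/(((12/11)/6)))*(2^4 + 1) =714175/8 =89271.88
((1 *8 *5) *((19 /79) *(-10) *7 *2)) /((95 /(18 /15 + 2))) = -3584 /79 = -45.37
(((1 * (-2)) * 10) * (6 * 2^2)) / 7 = -68.57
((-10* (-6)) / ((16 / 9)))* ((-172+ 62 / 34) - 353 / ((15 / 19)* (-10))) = -4234.38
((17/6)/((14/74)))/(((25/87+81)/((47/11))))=50431/64064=0.79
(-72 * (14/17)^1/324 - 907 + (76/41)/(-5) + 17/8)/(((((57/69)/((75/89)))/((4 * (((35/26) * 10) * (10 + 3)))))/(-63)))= 40732245.82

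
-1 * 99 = -99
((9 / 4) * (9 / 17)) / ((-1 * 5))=-81 / 340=-0.24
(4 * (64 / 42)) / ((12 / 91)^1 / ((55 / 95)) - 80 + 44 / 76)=-347776 / 4518531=-0.08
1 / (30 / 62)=2.07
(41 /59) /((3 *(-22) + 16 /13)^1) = -533 /49678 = -0.01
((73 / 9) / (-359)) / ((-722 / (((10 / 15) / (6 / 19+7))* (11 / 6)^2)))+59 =54372737245 / 921571668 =59.00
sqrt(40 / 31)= 2* sqrt(310) / 31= 1.14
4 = 4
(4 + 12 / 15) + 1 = 29 / 5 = 5.80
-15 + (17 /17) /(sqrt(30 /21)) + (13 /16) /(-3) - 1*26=-40.43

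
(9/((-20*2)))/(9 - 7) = -9/80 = -0.11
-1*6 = -6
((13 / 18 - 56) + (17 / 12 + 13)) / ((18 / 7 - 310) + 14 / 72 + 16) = 10297 / 73391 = 0.14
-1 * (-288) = 288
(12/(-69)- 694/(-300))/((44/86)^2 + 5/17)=232006973/60281850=3.85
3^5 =243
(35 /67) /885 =7 /11859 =0.00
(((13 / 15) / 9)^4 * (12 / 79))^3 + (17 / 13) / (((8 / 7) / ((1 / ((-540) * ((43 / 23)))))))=-0.00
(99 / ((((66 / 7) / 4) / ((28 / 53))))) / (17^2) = 0.08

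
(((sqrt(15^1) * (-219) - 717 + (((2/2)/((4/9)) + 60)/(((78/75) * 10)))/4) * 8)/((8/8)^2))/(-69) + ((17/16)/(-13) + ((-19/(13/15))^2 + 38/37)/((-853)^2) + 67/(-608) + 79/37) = 5401690957364697/63623551252768 + 584 * sqrt(15)/23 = 183.24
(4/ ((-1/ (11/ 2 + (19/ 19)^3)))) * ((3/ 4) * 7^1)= -273/ 2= -136.50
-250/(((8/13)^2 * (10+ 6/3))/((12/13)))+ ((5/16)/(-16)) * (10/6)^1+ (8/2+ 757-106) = 464015/768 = 604.19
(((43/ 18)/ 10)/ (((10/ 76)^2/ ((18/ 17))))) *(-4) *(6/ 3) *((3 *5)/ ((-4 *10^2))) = 46569/ 10625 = 4.38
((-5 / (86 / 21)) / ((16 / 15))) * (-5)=7875 / 1376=5.72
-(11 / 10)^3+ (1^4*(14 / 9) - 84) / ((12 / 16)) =-3003937 / 27000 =-111.26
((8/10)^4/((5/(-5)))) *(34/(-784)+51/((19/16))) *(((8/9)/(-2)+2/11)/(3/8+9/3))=1.37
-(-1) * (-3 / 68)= -3 / 68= -0.04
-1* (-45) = 45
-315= -315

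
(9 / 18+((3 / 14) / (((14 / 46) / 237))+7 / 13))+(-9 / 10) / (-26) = 2139561 / 12740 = 167.94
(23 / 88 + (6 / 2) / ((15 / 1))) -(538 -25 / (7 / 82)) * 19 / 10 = -286631 / 616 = -465.31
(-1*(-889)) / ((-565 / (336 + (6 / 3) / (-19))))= -5673598 / 10735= -528.51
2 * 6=12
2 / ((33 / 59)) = 118 / 33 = 3.58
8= 8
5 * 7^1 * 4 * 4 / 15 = 112 / 3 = 37.33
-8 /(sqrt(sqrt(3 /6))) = -8 * 2^(1 /4) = -9.51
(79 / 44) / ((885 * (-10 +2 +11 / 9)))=-237 / 791780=-0.00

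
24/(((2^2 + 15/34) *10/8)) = 3264/755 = 4.32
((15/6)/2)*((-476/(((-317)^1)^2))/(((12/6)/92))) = -27370/100489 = -0.27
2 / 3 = 0.67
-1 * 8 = -8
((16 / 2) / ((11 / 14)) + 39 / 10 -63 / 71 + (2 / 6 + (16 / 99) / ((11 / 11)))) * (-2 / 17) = -962231 / 597465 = -1.61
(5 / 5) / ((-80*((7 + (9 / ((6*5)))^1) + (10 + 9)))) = -1 / 2104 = -0.00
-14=-14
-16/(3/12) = -64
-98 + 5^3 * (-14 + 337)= 40277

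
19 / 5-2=9 / 5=1.80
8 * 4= 32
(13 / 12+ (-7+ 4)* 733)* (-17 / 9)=448375 / 108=4151.62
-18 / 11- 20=-238 / 11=-21.64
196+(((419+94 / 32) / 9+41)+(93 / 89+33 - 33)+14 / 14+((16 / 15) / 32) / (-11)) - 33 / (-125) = 5043202433 / 17622000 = 286.19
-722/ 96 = -361/ 48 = -7.52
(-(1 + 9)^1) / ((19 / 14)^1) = -140 / 19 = -7.37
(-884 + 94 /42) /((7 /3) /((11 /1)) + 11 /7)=-203687 /412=-494.39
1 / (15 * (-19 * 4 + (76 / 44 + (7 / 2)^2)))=-44 / 40935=-0.00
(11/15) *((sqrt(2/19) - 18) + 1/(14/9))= -891/70 + 11 *sqrt(38)/285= -12.49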